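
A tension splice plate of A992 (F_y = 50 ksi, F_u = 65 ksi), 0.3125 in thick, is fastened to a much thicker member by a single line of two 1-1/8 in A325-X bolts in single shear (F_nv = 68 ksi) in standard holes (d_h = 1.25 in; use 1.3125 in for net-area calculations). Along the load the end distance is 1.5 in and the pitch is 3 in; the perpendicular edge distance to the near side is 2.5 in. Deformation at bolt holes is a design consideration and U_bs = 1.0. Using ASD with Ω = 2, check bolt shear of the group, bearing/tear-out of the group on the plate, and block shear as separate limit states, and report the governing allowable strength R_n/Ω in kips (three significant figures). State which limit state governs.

32 kips (bearing governs)

Bolt shear: A_b = π·1.125²/4 = 0.994 in²; R_n = 68 × 0.994 × 2 × 1 = 135.2 kips → 135.2 / 2 = 67.6 kips.
Bearing: edge l_c = 0.875, r_n = 21.33 kips; interior l_c = 1.75, r_n = 42.66 kips; R_n = 21.33 + 1·42.66 = 63.98 kips → 32 kips.
Block shear: A_gv = 1.406, A_nv = 0.791, A_nt = 0.5762 in²; R_n = min(0.6F_uA_nv, 0.6F_yA_gv) + U_bs·F_u·A_nt = 68.3 kips → 34.2 kips.
Bearing governs: 32 kips.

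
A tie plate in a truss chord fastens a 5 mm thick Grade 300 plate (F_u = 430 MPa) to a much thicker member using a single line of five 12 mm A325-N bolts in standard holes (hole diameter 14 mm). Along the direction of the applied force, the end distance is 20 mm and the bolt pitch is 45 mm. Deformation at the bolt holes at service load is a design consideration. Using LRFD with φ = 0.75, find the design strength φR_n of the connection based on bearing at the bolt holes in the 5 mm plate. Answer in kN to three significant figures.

211 kN

Per bolt r_n = 1.2 l_c t F_u ≤ 2.4 d t F_u; upper limit = 2.4 × 12 × 5 × 430 / 1000 = 61.92 kN.
Edge bolt: l_c = 20 − 14/2 = 13 mm → 1.2 × 13 × 5 × 430 / 1000 = 33.54 → r_n = 33.54 kN.
Interior bolts: l_c = 45 − 14 = 31 mm → 1.2 × 31 × 5 × 430 / 1000 = 79.98 → r_n = 61.92 kN.
R_n = 1 × 33.54 + 4 × 61.92 = 281.2 kN.
Design strength φR_n = 0.75 × 281.2 = 211 kN.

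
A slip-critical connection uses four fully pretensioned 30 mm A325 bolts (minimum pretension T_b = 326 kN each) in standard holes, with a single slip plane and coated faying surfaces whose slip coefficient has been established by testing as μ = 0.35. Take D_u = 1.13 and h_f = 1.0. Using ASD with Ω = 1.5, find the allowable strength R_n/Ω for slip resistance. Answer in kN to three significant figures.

R_n = μ · D_u · h_f · T_b · n_s · n_b = 0.35 × 1.13 × 1.0 × 326 × 1 × 4 = 515.7 kN.
Allowable strength R_n/Ω = 515.7 / 1.5 = 344 kN.

344 kN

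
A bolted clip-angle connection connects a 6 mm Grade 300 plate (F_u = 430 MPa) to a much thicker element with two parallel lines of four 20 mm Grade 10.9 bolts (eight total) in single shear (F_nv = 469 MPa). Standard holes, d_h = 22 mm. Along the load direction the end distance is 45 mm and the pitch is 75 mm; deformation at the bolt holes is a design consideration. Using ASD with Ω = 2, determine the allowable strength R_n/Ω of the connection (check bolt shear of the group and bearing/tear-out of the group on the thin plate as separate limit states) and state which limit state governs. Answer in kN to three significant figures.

477 kN (bearing governs)

Bolt shear: A_b = π·20²/4 = 314.2 mm²; R_n = 469 × 314.2 × 8 × 1 / 1000 = 1179 kN → 1179 / 2 = 589 kN.
Bearing (1.2 l_c t F_u ≤ 2.4 d t F_u): upper limit = 2.4·20·6·430 / 1000 = 123.8 kN.
  Edge l_c = 45 − 22/2 = 34 → r_n = 105.3 kN; interior l_c = 75 − 22 = 53 → r_n = 123.8 kN.
  R_n,bearing = 2·105.3 + 6·123.8 = 953.6 kN → 953.6 / 2 = 477 kN.
Bearing governs: 477 kN.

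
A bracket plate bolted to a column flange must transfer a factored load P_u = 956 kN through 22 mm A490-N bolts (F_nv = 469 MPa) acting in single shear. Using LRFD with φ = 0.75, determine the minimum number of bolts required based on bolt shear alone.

A_b = π·22²/4 = 380.1 mm².
Per-bolt design strength φR_n = 0.75 × 469 × 380.1 × 1 / 1000 = 133.7 kN.
n ≥ 956 / 133.7 = 7.15 → use 8 bolts.

8 bolts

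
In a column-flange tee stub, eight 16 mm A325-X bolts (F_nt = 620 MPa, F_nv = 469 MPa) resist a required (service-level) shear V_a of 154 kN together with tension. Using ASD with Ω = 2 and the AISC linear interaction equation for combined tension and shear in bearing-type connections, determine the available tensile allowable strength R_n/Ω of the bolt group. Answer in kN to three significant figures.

A_b = π·16²/4 = 201.1 mm²; f_rv = 154 × 1000 / (8 × 201.1) = 95.74 MPa.
F'_nt = 1.3 F_nt − (Ω F_nt / F_nv) f_rv = 1.3·620 − (2·620/469)·95.74 = 552.9 MPa, capped at F_nt → F'_nt = 552.9 MPa.
R_n = F'_nt · A_b · n = 552.9 × 201.1 × 8 / 1000 = 889.3 kN.
Allowable strength R_n/Ω = 889.3 / 2 = 445 kN.

445 kN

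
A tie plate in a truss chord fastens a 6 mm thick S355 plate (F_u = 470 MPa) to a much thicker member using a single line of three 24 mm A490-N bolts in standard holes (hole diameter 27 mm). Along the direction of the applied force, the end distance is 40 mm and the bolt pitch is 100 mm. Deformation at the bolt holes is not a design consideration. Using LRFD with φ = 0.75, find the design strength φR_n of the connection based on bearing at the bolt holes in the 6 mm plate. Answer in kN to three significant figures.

Per bolt r_n = 1.5 l_c t F_u ≤ 3.0 d t F_u; upper limit = 3.0 × 24 × 6 × 470 / 1000 = 203 kN.
Edge bolt: l_c = 40 − 27/2 = 26.5 mm → 1.5 × 26.5 × 6 × 470 / 1000 = 112.1 → r_n = 112.1 kN.
Interior bolts: l_c = 100 − 27 = 73 mm → 1.5 × 73 × 6 × 470 / 1000 = 308.8 → r_n = 203 kN.
R_n = 1 × 112.1 + 2 × 203 = 518.2 kN.
Design strength φR_n = 0.75 × 518.2 = 389 kN.

389 kN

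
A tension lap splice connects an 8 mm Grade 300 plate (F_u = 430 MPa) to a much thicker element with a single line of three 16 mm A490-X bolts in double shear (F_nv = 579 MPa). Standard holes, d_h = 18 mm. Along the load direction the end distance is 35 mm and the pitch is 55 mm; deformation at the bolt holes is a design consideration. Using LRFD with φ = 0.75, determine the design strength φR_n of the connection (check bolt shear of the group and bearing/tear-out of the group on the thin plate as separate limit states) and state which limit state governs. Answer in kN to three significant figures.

279 kN (bearing governs)

Bolt shear: A_b = π·16²/4 = 201.1 mm²; R_n = 579 × 201.1 × 3 × 2 / 1000 = 698.5 kN → 0.75 × 698.5 = 524 kN.
Bearing (1.2 l_c t F_u ≤ 2.4 d t F_u): upper limit = 2.4·16·8·430 / 1000 = 132.1 kN.
  Edge l_c = 35 − 18/2 = 26 → r_n = 107.3 kN; interior l_c = 55 − 18 = 37 → r_n = 132.1 kN.
  R_n,bearing = 1·107.3 + 2·132.1 = 371.5 kN → 0.75 × 371.5 = 279 kN.
Bearing governs: 279 kN.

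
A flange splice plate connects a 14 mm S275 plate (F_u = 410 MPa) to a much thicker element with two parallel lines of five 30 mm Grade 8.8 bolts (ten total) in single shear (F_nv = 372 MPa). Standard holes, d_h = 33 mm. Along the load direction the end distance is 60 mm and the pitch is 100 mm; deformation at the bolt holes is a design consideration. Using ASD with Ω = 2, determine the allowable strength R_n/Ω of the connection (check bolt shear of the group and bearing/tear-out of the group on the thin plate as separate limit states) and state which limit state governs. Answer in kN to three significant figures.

1310 kN (bolt shear governs)

Bolt shear: A_b = π·30²/4 = 706.9 mm²; R_n = 372 × 706.9 × 10 × 1 / 1000 = 2630 kN → 2630 / 2 = 1310 kN.
Bearing (1.2 l_c t F_u ≤ 2.4 d t F_u): upper limit = 2.4·30·14·410 / 1000 = 413.3 kN.
  Edge l_c = 60 − 33/2 = 43.5 → r_n = 299.6 kN; interior l_c = 100 − 33 = 67 → r_n = 413.3 kN.
  R_n,bearing = 2·299.6 + 8·413.3 = 3905 kN → 3905 / 2 = 1950 kN.
Bolt shear governs: 1310 kN.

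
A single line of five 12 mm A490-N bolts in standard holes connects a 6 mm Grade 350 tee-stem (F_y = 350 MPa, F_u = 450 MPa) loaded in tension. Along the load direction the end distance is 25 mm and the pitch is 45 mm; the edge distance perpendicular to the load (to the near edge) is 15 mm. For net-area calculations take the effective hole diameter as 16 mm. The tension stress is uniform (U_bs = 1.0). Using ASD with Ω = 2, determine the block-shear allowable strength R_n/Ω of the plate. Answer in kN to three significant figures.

Shear plane L_v = 25 + 4·45 = 205 mm; A_gv = 205 × 6 = 1230 mm².
A_nv = (205 − 4.5·16) × 6 = 798 mm².
A_nt = (15 − 0.5·16) × 6 = 42 mm².
0.6 F_u A_nv = 215.5 kN; 0.6 F_y A_gv = 258.3 kN → shear rupture governs the shear term.
R_n = 215.5 + 1.0 × 450 × 42 / 1000 = 234.4 kN.
Allowable strength R_n/Ω = 234.4 / 2 = 117 kN.

117 kN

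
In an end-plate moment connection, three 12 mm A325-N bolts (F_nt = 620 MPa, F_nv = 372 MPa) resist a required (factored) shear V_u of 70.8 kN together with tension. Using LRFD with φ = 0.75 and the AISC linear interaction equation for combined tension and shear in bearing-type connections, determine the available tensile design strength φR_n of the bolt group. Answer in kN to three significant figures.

87.1 kN

A_b = π·12²/4 = 113.1 mm²; f_rv = 70.8 × 1000 / (3 × 113.1) = 208.7 MPa.
F'_nt = 1.3 F_nt − (F_nt / φF_nv) f_rv = 1.3·620 − (620/(0.75·372))·208.7 = 342.3 MPa, capped at F_nt → F'_nt = 342.3 MPa.
R_n = F'_nt · A_b · n = 342.3 × 113.1 × 3 / 1000 = 116.1 kN.
Design strength φR_n = 0.75 × 116.1 = 87.1 kN.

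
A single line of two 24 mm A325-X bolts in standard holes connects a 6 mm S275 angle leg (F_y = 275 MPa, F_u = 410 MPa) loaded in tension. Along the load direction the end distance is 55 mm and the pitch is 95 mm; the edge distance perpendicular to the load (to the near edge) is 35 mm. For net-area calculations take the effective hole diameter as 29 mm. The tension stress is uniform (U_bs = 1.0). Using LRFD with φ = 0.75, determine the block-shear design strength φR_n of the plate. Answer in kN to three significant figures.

Shear plane L_v = 55 + 1·95 = 150 mm; A_gv = 150 × 6 = 900 mm².
A_nv = (150 − 1.5·29) × 6 = 639 mm².
A_nt = (35 − 0.5·29) × 6 = 123 mm².
0.6 F_u A_nv = 157.2 kN; 0.6 F_y A_gv = 148.5 kN → shear yielding governs the shear term.
R_n = 148.5 + 1.0 × 410 × 123 / 1000 = 198.9 kN.
Design strength φR_n = 0.75 × 198.9 = 149 kN.

149 kN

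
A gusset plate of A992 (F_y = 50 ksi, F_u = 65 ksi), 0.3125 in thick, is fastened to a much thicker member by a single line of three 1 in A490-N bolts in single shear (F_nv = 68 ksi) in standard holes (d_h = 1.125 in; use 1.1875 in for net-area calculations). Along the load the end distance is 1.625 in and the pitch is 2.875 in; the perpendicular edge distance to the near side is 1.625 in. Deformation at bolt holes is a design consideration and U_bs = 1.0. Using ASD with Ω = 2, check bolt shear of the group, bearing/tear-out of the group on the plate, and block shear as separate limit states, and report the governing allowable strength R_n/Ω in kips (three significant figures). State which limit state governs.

37.3 kips (block shear governs)

Bolt shear: A_b = π·1²/4 = 0.7854 in²; R_n = 68 × 0.7854 × 3 × 1 = 160.2 kips → 160.2 / 2 = 80.1 kips.
Bearing: edge l_c = 1.062, r_n = 25.9 kips; interior l_c = 1.75, r_n = 42.66 kips; R_n = 25.9 + 2·42.66 = 111.2 kips → 55.6 kips.
Block shear: A_gv = 2.305, A_nv = 1.377, A_nt = 0.3223 in²; R_n = min(0.6F_uA_nv, 0.6F_yA_gv) + U_bs·F_u·A_nt = 74.65 kips → 37.3 kips.
Block shear governs: 37.3 kips.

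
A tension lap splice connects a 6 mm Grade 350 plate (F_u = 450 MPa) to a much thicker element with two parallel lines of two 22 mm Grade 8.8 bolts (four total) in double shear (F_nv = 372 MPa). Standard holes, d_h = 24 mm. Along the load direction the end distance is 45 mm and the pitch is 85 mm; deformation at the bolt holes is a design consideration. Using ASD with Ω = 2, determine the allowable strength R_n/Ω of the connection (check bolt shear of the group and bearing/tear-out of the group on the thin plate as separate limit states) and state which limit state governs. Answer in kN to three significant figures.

249 kN (bearing governs)

Bolt shear: A_b = π·22²/4 = 380.1 mm²; R_n = 372 × 380.1 × 4 × 2 / 1000 = 1131 kN → 1131 / 2 = 566 kN.
Bearing (1.2 l_c t F_u ≤ 2.4 d t F_u): upper limit = 2.4·22·6·450 / 1000 = 142.6 kN.
  Edge l_c = 45 − 24/2 = 33 → r_n = 106.9 kN; interior l_c = 85 − 24 = 61 → r_n = 142.6 kN.
  R_n,bearing = 2·106.9 + 2·142.6 = 499 kN → 499 / 2 = 249 kN.
Bearing governs: 249 kN.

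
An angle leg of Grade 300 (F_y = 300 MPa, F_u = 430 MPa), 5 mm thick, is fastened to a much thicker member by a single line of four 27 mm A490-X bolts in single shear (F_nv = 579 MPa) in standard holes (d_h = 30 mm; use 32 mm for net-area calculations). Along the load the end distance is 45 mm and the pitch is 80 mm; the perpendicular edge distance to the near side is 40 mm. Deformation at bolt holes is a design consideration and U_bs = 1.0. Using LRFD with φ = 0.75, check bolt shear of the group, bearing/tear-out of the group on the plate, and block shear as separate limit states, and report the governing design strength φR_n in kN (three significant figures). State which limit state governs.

Bolt shear: A_b = π·27²/4 = 572.6 mm²; R_n = 579 × 572.6 × 4 × 1 / 1000 = 1326 kN → 0.75 × 1326 = 995 kN.
Bearing: edge l_c = 30, r_n = 77.4 kN; interior l_c = 50, r_n = 129 kN; R_n = 77.4 + 3·129 = 464.4 kN → 348 kN.
Block shear: A_gv = 1425, A_nv = 865, A_nt = 120 mm²; R_n = min(0.6F_uA_nv, 0.6F_yA_gv) + U_bs·F_u·A_nt = 274.8 kN → 206 kN.
Block shear governs: 206 kN.

206 kN (block shear governs)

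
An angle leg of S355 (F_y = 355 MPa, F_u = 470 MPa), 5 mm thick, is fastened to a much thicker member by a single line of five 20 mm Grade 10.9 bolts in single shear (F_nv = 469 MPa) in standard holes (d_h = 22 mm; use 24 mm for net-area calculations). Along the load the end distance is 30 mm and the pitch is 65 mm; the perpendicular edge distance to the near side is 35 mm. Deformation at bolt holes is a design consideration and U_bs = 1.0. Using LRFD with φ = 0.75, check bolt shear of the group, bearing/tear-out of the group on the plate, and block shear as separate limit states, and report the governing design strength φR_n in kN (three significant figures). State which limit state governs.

Bolt shear: A_b = π·20²/4 = 314.2 mm²; R_n = 469 × 314.2 × 5 × 1 / 1000 = 736.7 kN → 0.75 × 736.7 = 553 kN.
Bearing: edge l_c = 19, r_n = 53.58 kN; interior l_c = 43, r_n = 112.8 kN; R_n = 53.58 + 4·112.8 = 504.8 kN → 379 kN.
Block shear: A_gv = 1450, A_nv = 910, A_nt = 115 mm²; R_n = min(0.6F_uA_nv, 0.6F_yA_gv) + U_bs·F_u·A_nt = 310.7 kN → 233 kN.
Block shear governs: 233 kN.

233 kN (block shear governs)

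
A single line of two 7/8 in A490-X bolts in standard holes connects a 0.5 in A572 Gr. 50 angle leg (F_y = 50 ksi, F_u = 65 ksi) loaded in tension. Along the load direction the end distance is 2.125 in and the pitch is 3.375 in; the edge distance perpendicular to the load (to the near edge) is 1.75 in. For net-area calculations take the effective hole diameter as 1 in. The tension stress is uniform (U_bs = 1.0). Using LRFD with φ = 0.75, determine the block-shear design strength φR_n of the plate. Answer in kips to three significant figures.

Shear plane L_v = 2.125 + 1·3.375 = 5.5 in; A_gv = 5.5 × 0.5 = 2.75 in².
A_nv = (5.5 − 1.5·1) × 0.5 = 2 in².
A_nt = (1.75 − 0.5·1) × 0.5 = 0.625 in².
0.6 F_u A_nv = 78 kips; 0.6 F_y A_gv = 82.5 kips → shear rupture governs the shear term.
R_n = 78 + 1.0 × 65 × 0.625 = 118.6 kips.
Design strength φR_n = 0.75 × 118.6 = 89 kips.

89 kips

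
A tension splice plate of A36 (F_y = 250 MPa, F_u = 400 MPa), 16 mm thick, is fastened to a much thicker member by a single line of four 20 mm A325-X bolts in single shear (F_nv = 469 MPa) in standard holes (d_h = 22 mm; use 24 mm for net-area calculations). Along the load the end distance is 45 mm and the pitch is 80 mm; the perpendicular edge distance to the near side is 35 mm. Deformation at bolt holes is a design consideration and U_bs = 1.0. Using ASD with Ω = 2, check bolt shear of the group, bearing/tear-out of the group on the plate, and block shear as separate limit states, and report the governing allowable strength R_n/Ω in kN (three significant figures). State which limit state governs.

295 kN (bolt shear governs)

Bolt shear: A_b = π·20²/4 = 314.2 mm²; R_n = 469 × 314.2 × 4 × 1 / 1000 = 589.4 kN → 589.4 / 2 = 295 kN.
Bearing: edge l_c = 34, r_n = 261.1 kN; interior l_c = 58, r_n = 307.2 kN; R_n = 261.1 + 3·307.2 = 1183 kN → 591 kN.
Block shear: A_gv = 4560, A_nv = 3216, A_nt = 368 mm²; R_n = min(0.6F_uA_nv, 0.6F_yA_gv) + U_bs·F_u·A_nt = 831.2 kN → 416 kN.
Bolt shear governs: 295 kN.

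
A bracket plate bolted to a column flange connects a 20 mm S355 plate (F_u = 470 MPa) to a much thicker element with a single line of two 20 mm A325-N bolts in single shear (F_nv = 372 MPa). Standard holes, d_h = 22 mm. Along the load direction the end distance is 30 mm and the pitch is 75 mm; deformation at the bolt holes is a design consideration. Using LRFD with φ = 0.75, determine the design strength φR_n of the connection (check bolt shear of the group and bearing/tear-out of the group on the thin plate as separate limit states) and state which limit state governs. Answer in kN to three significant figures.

Bolt shear: A_b = π·20²/4 = 314.2 mm²; R_n = 372 × 314.2 × 2 × 1 / 1000 = 233.7 kN → 0.75 × 233.7 = 175 kN.
Bearing (1.2 l_c t F_u ≤ 2.4 d t F_u): upper limit = 2.4·20·20·470 / 1000 = 451.2 kN.
  Edge l_c = 30 − 22/2 = 19 → r_n = 214.3 kN; interior l_c = 75 − 22 = 53 → r_n = 451.2 kN.
  R_n,bearing = 1·214.3 + 1·451.2 = 665.5 kN → 0.75 × 665.5 = 499 kN.
Bolt shear governs: 175 kN.

175 kN (bolt shear governs)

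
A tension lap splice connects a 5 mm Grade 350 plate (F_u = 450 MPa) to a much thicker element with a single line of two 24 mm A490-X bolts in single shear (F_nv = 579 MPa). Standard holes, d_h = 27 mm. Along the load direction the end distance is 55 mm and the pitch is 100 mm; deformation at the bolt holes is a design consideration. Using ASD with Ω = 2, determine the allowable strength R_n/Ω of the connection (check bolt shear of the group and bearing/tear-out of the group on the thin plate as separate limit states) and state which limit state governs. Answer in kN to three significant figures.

Bolt shear: A_b = π·24²/4 = 452.4 mm²; R_n = 579 × 452.4 × 2 × 1 / 1000 = 523.9 kN → 523.9 / 2 = 262 kN.
Bearing (1.2 l_c t F_u ≤ 2.4 d t F_u): upper limit = 2.4·24·5·450 / 1000 = 129.6 kN.
  Edge l_c = 55 − 27/2 = 41.5 → r_n = 112 kN; interior l_c = 100 − 27 = 73 → r_n = 129.6 kN.
  R_n,bearing = 1·112 + 1·129.6 = 241.6 kN → 241.6 / 2 = 121 kN.
Bearing governs: 121 kN.

121 kN (bearing governs)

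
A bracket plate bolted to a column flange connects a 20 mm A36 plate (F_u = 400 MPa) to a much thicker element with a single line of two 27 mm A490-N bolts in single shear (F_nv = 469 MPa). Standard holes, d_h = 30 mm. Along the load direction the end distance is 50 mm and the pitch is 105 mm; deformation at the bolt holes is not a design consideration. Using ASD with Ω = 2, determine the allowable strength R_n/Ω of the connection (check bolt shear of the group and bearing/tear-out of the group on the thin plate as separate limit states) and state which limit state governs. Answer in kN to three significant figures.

Bolt shear: A_b = π·27²/4 = 572.6 mm²; R_n = 469 × 572.6 × 2 × 1 / 1000 = 537.1 kN → 537.1 / 2 = 269 kN.
Bearing (1.5 l_c t F_u ≤ 3.0 d t F_u): upper limit = 3.0·27·20·400 / 1000 = 648 kN.
  Edge l_c = 50 − 30/2 = 35 → r_n = 420 kN; interior l_c = 105 − 30 = 75 → r_n = 648 kN.
  R_n,bearing = 1·420 + 1·648 = 1068 kN → 1068 / 2 = 534 kN.
Bolt shear governs: 269 kN.

269 kN (bolt shear governs)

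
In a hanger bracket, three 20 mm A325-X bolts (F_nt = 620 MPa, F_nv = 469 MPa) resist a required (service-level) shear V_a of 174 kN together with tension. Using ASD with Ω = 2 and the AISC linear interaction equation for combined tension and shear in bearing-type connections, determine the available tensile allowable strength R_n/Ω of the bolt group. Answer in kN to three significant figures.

150 kN

A_b = π·20²/4 = 314.2 mm²; f_rv = 174 × 1000 / (3 × 314.2) = 184.6 MPa.
F'_nt = 1.3 F_nt − (Ω F_nt / F_nv) f_rv = 1.3·620 − (2·620/469)·184.6 = 317.9 MPa, capped at F_nt → F'_nt = 317.9 MPa.
R_n = F'_nt · A_b · n = 317.9 × 314.2 × 3 / 1000 = 299.6 kN.
Allowable strength R_n/Ω = 299.6 / 2 = 150 kN.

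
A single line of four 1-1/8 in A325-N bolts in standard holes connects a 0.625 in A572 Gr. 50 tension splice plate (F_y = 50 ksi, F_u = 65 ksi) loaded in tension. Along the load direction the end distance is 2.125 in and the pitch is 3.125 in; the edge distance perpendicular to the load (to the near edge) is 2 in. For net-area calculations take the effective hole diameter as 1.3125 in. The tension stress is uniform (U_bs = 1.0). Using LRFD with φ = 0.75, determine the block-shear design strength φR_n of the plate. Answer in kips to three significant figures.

Shear plane L_v = 2.125 + 3·3.125 = 11.5 in; A_gv = 11.5 × 0.625 = 7.188 in².
A_nv = (11.5 − 3.5·1.3125) × 0.625 = 4.316 in².
A_nt = (2 − 0.5·1.3125) × 0.625 = 0.8398 in².
0.6 F_u A_nv = 168.3 kips; 0.6 F_y A_gv = 215.6 kips → shear rupture governs the shear term.
R_n = 168.3 + 1.0 × 65 × 0.8398 = 222.9 kips.
Design strength φR_n = 0.75 × 222.9 = 167 kips.

167 kips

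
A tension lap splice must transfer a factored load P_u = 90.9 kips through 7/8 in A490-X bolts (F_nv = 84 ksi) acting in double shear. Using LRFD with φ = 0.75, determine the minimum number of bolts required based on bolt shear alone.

2 bolts

A_b = π·0.875²/4 = 0.6013 in².
Per-bolt design strength φR_n = 0.75 × 84 × 0.6013 × 2 = 75.77 kips.
n ≥ 90.9 / 75.77 = 1.2 → use 2 bolts.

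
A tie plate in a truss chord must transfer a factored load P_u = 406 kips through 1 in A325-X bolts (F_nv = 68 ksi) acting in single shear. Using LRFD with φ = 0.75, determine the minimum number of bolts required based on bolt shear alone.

A_b = π·1²/4 = 0.7854 in².
Per-bolt design strength φR_n = 0.75 × 68 × 0.7854 × 1 = 40.06 kips.
n ≥ 406 / 40.06 = 10.14 → use 11 bolts.

11 bolts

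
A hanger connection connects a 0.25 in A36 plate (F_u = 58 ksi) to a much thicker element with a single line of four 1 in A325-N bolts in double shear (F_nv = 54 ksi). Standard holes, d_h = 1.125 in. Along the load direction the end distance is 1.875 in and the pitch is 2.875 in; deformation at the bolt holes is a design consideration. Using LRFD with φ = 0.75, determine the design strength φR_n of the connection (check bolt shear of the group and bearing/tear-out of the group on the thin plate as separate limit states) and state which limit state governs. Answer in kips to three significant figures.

Bolt shear: A_b = π·1²/4 = 0.7854 in²; R_n = 54 × 0.7854 × 4 × 2 = 339.3 kips → 0.75 × 339.3 = 254 kips.
Bearing (1.2 l_c t F_u ≤ 2.4 d t F_u): upper limit = 2.4·1·0.25·58 = 34.8 kips.
  Edge l_c = 1.875 − 1.125/2 = 1.312 → r_n = 22.84 kips; interior l_c = 2.875 − 1.125 = 1.75 → r_n = 30.45 kips.
  R_n,bearing = 1·22.84 + 3·30.45 = 114.2 kips → 0.75 × 114.2 = 85.6 kips.
Bearing governs: 85.6 kips.

85.6 kips (bearing governs)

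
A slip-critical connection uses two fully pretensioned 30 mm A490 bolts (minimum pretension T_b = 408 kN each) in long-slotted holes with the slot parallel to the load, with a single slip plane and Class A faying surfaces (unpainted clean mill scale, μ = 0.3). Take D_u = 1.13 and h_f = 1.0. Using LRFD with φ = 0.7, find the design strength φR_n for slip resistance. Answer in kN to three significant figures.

194 kN

R_n = μ · D_u · h_f · T_b · n_s · n_b = 0.3 × 1.13 × 1.0 × 408 × 1 × 2 = 276.6 kN.
Design strength φR_n = 0.7 × 276.6 = 194 kN.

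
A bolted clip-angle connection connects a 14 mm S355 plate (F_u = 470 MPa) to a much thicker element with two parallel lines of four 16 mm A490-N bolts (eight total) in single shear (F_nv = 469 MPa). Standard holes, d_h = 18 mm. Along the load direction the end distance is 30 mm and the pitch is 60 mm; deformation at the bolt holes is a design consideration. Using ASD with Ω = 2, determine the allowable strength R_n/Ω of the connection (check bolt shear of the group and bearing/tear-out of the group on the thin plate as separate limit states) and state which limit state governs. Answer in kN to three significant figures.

Bolt shear: A_b = π·16²/4 = 201.1 mm²; R_n = 469 × 201.1 × 8 × 1 / 1000 = 754.4 kN → 754.4 / 2 = 377 kN.
Bearing (1.2 l_c t F_u ≤ 2.4 d t F_u): upper limit = 2.4·16·14·470 / 1000 = 252.7 kN.
  Edge l_c = 30 − 18/2 = 21 → r_n = 165.8 kN; interior l_c = 60 − 18 = 42 → r_n = 252.7 kN.
  R_n,bearing = 2·165.8 + 6·252.7 = 1848 kN → 1848 / 2 = 924 kN.
Bolt shear governs: 377 kN.

377 kN (bolt shear governs)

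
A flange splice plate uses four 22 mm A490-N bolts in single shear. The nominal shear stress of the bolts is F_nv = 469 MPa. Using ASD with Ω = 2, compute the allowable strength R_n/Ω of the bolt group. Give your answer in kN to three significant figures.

357 kN

A_b = π × 22² / 4 = 380.1 mm².
R_n = F_nv · A_b · n · n_s = 469 × 380.1 × 4 × 1 / 1000 = 713.1 kN.
Allowable strength R_n/Ω = 713.1 / 2 = 357 kN.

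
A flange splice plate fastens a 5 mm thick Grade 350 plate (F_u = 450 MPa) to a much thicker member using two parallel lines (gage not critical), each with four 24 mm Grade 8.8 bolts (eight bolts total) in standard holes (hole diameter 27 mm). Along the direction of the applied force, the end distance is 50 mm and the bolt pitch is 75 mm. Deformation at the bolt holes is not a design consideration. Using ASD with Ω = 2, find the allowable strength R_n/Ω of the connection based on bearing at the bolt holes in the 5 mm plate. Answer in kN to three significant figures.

Per bolt r_n = 1.5 l_c t F_u ≤ 3.0 d t F_u; upper limit = 3.0 × 24 × 5 × 450 / 1000 = 162 kN.
Edge bolt: l_c = 50 − 27/2 = 36.5 mm → 1.5 × 36.5 × 5 × 450 / 1000 = 123.2 → r_n = 123.2 kN.
Interior bolts: l_c = 75 − 27 = 48 mm → 1.5 × 48 × 5 × 450 / 1000 = 162 → r_n = 162 kN.
R_n = 2 × 123.2 + 6 × 162 = 1218 kN.
Allowable strength R_n/Ω = 1218 / 2 = 609 kN.

609 kN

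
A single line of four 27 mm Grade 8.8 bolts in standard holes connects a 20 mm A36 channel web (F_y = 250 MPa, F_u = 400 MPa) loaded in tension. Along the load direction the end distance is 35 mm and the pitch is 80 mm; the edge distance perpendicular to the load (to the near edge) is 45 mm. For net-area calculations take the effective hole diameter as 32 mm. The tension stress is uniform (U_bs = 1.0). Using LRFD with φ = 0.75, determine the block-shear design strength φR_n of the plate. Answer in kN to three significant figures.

Shear plane L_v = 35 + 3·80 = 275 mm; A_gv = 275 × 20 = 5500 mm².
A_nv = (275 − 3.5·32) × 20 = 3260 mm².
A_nt = (45 − 0.5·32) × 20 = 580 mm².
0.6 F_u A_nv = 782.4 kN; 0.6 F_y A_gv = 825 kN → shear rupture governs the shear term.
R_n = 782.4 + 1.0 × 400 × 580 / 1000 = 1014 kN.
Design strength φR_n = 0.75 × 1014 = 761 kN.

761 kN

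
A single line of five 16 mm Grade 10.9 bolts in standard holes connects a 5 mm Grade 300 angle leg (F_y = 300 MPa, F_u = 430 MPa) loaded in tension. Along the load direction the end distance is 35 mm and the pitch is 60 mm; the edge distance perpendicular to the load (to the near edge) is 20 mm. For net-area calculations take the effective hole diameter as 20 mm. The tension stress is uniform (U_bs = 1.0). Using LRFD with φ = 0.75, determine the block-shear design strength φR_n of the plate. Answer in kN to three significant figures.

195 kN

Shear plane L_v = 35 + 4·60 = 275 mm; A_gv = 275 × 5 = 1375 mm².
A_nv = (275 − 4.5·20) × 5 = 925 mm².
A_nt = (20 − 0.5·20) × 5 = 50 mm².
0.6 F_u A_nv = 238.7 kN; 0.6 F_y A_gv = 247.5 kN → shear rupture governs the shear term.
R_n = 238.7 + 1.0 × 430 × 50 / 1000 = 260.1 kN.
Design strength φR_n = 0.75 × 260.1 = 195 kN.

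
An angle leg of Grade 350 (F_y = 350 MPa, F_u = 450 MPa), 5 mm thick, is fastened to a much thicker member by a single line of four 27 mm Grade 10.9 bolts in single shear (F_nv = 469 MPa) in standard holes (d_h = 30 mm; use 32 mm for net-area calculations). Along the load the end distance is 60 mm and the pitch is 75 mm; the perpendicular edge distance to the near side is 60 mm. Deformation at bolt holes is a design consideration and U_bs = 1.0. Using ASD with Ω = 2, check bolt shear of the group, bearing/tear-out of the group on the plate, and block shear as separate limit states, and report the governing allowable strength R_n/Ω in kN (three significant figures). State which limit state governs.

166 kN (block shear governs)

Bolt shear: A_b = π·27²/4 = 572.6 mm²; R_n = 469 × 572.6 × 4 × 1 / 1000 = 1074 kN → 1074 / 2 = 537 kN.
Bearing: edge l_c = 45, r_n = 121.5 kN; interior l_c = 45, r_n = 121.5 kN; R_n = 121.5 + 3·121.5 = 486 kN → 243 kN.
Block shear: A_gv = 1425, A_nv = 865, A_nt = 220 mm²; R_n = min(0.6F_uA_nv, 0.6F_yA_gv) + U_bs·F_u·A_nt = 332.6 kN → 166 kN.
Block shear governs: 166 kN.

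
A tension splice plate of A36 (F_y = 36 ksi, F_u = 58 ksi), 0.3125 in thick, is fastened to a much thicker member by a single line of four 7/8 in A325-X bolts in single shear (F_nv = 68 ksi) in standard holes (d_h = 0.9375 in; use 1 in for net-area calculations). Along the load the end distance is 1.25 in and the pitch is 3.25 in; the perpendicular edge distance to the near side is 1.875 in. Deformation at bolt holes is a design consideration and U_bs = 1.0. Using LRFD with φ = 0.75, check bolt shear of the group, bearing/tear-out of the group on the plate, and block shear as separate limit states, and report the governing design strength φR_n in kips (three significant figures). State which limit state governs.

Bolt shear: A_b = π·0.875²/4 = 0.6013 in²; R_n = 68 × 0.6013 × 4 × 1 = 163.6 kips → 0.75 × 163.6 = 123 kips.
Bearing: edge l_c = 0.7812, r_n = 16.99 kips; interior l_c = 2.312, r_n = 38.06 kips; R_n = 16.99 + 3·38.06 = 131.2 kips → 98.4 kips.
Block shear: A_gv = 3.438, A_nv = 2.344, A_nt = 0.4297 in²; R_n = min(0.6F_uA_nv, 0.6F_yA_gv) + U_bs·F_u·A_nt = 99.17 kips → 74.4 kips.
Block shear governs: 74.4 kips.

74.4 kips (block shear governs)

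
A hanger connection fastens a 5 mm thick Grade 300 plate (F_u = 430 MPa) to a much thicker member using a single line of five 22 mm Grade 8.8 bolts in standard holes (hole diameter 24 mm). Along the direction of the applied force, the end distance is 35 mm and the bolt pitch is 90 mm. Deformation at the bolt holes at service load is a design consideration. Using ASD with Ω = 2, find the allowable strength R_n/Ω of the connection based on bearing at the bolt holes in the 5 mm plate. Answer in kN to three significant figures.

Per bolt r_n = 1.2 l_c t F_u ≤ 2.4 d t F_u; upper limit = 2.4 × 22 × 5 × 430 / 1000 = 113.5 kN.
Edge bolt: l_c = 35 − 24/2 = 23 mm → 1.2 × 23 × 5 × 430 / 1000 = 59.34 → r_n = 59.34 kN.
Interior bolts: l_c = 90 − 24 = 66 mm → 1.2 × 66 × 5 × 430 / 1000 = 170.3 → r_n = 113.5 kN.
R_n = 1 × 59.34 + 4 × 113.5 = 513.4 kN.
Allowable strength R_n/Ω = 513.4 / 2 = 257 kN.

257 kN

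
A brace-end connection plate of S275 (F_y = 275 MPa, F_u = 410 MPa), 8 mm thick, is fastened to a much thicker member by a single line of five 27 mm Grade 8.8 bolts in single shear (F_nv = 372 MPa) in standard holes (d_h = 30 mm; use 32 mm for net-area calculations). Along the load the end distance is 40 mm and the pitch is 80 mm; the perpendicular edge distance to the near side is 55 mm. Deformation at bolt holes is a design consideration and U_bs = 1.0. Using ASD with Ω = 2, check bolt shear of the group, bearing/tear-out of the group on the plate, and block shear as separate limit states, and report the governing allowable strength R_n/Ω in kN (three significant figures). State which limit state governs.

Bolt shear: A_b = π·27²/4 = 572.6 mm²; R_n = 372 × 572.6 × 5 × 1 / 1000 = 1065 kN → 1065 / 2 = 532 kN.
Bearing: edge l_c = 25, r_n = 98.4 kN; interior l_c = 50, r_n = 196.8 kN; R_n = 98.4 + 4·196.8 = 885.6 kN → 443 kN.
Block shear: A_gv = 2880, A_nv = 1728, A_nt = 312 mm²; R_n = min(0.6F_uA_nv, 0.6F_yA_gv) + U_bs·F_u·A_nt = 553 kN → 277 kN.
Block shear governs: 277 kN.

277 kN (block shear governs)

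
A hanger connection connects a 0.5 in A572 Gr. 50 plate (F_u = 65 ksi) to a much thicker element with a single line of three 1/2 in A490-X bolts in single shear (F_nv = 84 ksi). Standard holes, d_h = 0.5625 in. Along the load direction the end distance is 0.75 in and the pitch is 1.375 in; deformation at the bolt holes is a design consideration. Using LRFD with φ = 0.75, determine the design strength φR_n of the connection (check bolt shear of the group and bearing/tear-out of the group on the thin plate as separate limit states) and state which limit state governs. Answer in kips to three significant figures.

Bolt shear: A_b = π·0.5²/4 = 0.1963 in²; R_n = 84 × 0.1963 × 3 × 1 = 49.48 kips → 0.75 × 49.48 = 37.1 kips.
Bearing (1.2 l_c t F_u ≤ 2.4 d t F_u): upper limit = 2.4·0.5·0.5·65 = 39 kips.
  Edge l_c = 0.75 − 0.5625/2 = 0.4688 → r_n = 18.28 kips; interior l_c = 1.375 − 0.5625 = 0.8125 → r_n = 31.69 kips.
  R_n,bearing = 1·18.28 + 2·31.69 = 81.66 kips → 0.75 × 81.66 = 61.2 kips.
Bolt shear governs: 37.1 kips.

37.1 kips (bolt shear governs)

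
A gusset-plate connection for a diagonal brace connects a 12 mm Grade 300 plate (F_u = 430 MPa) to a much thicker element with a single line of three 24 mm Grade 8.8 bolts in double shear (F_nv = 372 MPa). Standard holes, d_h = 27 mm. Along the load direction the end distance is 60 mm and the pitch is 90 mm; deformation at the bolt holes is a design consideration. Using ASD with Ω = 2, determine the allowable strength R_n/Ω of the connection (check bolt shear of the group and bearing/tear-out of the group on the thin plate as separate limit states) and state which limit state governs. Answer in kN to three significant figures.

441 kN (bearing governs)

Bolt shear: A_b = π·24²/4 = 452.4 mm²; R_n = 372 × 452.4 × 3 × 2 / 1000 = 1010 kN → 1010 / 2 = 505 kN.
Bearing (1.2 l_c t F_u ≤ 2.4 d t F_u): upper limit = 2.4·24·12·430 / 1000 = 297.2 kN.
  Edge l_c = 60 − 27/2 = 46.5 → r_n = 287.9 kN; interior l_c = 90 − 27 = 63 → r_n = 297.2 kN.
  R_n,bearing = 1·287.9 + 2·297.2 = 882.4 kN → 882.4 / 2 = 441 kN.
Bearing governs: 441 kN.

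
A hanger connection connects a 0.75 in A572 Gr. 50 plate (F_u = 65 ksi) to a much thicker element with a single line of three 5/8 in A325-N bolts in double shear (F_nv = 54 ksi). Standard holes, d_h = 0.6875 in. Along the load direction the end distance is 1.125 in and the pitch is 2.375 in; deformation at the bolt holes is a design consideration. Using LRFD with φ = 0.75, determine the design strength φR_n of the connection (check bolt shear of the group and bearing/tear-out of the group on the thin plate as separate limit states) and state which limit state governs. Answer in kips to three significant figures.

74.6 kips (bolt shear governs)

Bolt shear: A_b = π·0.625²/4 = 0.3068 in²; R_n = 54 × 0.3068 × 3 × 2 = 99.4 kips → 0.75 × 99.4 = 74.6 kips.
Bearing (1.2 l_c t F_u ≤ 2.4 d t F_u): upper limit = 2.4·0.625·0.75·65 = 73.12 kips.
  Edge l_c = 1.125 − 0.6875/2 = 0.7812 → r_n = 45.7 kips; interior l_c = 2.375 − 0.6875 = 1.688 → r_n = 73.12 kips.
  R_n,bearing = 1·45.7 + 2·73.12 = 192 kips → 0.75 × 192 = 144 kips.
Bolt shear governs: 74.6 kips.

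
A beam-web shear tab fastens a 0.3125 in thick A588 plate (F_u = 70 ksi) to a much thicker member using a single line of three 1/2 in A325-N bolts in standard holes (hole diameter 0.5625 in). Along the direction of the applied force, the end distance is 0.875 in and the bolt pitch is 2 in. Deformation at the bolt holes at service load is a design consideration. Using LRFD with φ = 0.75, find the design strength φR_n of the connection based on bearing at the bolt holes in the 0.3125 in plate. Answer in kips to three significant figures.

Per bolt r_n = 1.2 l_c t F_u ≤ 2.4 d t F_u; upper limit = 2.4 × 0.5 × 0.3125 × 70 = 26.25 kips.
Edge bolt: l_c = 0.875 − 0.5625/2 = 0.5938 in → 1.2 × 0.5938 × 0.3125 × 70 = 15.59 → r_n = 15.59 kips.
Interior bolts: l_c = 2 − 0.5625 = 1.438 in → 1.2 × 1.438 × 0.3125 × 70 = 37.73 → r_n = 26.25 kips.
R_n = 1 × 15.59 + 2 × 26.25 = 68.09 kips.
Design strength φR_n = 0.75 × 68.09 = 51.1 kips.

51.1 kips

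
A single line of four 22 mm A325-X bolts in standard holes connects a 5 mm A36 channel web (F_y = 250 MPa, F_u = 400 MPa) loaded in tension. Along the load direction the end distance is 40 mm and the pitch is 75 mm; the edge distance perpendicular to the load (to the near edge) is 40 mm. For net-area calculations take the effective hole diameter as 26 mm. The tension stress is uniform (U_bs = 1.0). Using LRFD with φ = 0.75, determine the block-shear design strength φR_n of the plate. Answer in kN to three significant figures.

Shear plane L_v = 40 + 3·75 = 265 mm; A_gv = 265 × 5 = 1325 mm².
A_nv = (265 − 3.5·26) × 5 = 870 mm².
A_nt = (40 − 0.5·26) × 5 = 135 mm².
0.6 F_u A_nv = 208.8 kN; 0.6 F_y A_gv = 198.8 kN → shear yielding governs the shear term.
R_n = 198.8 + 1.0 × 400 × 135 / 1000 = 252.8 kN.
Design strength φR_n = 0.75 × 252.8 = 190 kN.

190 kN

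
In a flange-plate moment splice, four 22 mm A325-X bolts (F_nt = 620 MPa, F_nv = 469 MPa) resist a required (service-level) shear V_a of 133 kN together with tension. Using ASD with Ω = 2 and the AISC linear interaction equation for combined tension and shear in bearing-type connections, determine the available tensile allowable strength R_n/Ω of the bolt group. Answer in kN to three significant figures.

437 kN

A_b = π·22²/4 = 380.1 mm²; f_rv = 133 × 1000 / (4 × 380.1) = 87.47 MPa.
F'_nt = 1.3 F_nt − (Ω F_nt / F_nv) f_rv = 1.3·620 − (2·620/469)·87.47 = 574.7 MPa, capped at F_nt → F'_nt = 574.7 MPa.
R_n = F'_nt · A_b · n = 574.7 × 380.1 × 4 / 1000 = 873.9 kN.
Allowable strength R_n/Ω = 873.9 / 2 = 437 kN.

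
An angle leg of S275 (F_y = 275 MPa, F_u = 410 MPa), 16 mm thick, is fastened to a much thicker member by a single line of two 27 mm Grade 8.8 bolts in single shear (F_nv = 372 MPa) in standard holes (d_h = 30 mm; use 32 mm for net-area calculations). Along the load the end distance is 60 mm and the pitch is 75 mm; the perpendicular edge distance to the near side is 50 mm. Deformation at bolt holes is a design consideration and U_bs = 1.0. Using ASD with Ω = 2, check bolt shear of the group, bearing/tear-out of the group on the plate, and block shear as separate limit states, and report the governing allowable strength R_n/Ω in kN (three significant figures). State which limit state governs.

Bolt shear: A_b = π·27²/4 = 572.6 mm²; R_n = 372 × 572.6 × 2 × 1 / 1000 = 426 kN → 426 / 2 = 213 kN.
Bearing: edge l_c = 45, r_n = 354.2 kN; interior l_c = 45, r_n = 354.2 kN; R_n = 354.2 + 1·354.2 = 708.5 kN → 354 kN.
Block shear: A_gv = 2160, A_nv = 1392, A_nt = 544 mm²; R_n = min(0.6F_uA_nv, 0.6F_yA_gv) + U_bs·F_u·A_nt = 565.5 kN → 283 kN.
Bolt shear governs: 213 kN.

213 kN (bolt shear governs)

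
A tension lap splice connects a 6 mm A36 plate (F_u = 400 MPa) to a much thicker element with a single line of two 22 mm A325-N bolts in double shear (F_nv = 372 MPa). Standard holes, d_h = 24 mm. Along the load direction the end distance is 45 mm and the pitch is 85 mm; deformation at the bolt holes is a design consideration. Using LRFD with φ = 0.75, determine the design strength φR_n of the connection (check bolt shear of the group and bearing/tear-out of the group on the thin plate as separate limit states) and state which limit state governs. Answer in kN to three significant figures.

166 kN (bearing governs)

Bolt shear: A_b = π·22²/4 = 380.1 mm²; R_n = 372 × 380.1 × 2 × 2 / 1000 = 565.6 kN → 0.75 × 565.6 = 424 kN.
Bearing (1.2 l_c t F_u ≤ 2.4 d t F_u): upper limit = 2.4·22·6·400 / 1000 = 126.7 kN.
  Edge l_c = 45 − 24/2 = 33 → r_n = 95.04 kN; interior l_c = 85 − 24 = 61 → r_n = 126.7 kN.
  R_n,bearing = 1·95.04 + 1·126.7 = 221.8 kN → 0.75 × 221.8 = 166 kN.
Bearing governs: 166 kN.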